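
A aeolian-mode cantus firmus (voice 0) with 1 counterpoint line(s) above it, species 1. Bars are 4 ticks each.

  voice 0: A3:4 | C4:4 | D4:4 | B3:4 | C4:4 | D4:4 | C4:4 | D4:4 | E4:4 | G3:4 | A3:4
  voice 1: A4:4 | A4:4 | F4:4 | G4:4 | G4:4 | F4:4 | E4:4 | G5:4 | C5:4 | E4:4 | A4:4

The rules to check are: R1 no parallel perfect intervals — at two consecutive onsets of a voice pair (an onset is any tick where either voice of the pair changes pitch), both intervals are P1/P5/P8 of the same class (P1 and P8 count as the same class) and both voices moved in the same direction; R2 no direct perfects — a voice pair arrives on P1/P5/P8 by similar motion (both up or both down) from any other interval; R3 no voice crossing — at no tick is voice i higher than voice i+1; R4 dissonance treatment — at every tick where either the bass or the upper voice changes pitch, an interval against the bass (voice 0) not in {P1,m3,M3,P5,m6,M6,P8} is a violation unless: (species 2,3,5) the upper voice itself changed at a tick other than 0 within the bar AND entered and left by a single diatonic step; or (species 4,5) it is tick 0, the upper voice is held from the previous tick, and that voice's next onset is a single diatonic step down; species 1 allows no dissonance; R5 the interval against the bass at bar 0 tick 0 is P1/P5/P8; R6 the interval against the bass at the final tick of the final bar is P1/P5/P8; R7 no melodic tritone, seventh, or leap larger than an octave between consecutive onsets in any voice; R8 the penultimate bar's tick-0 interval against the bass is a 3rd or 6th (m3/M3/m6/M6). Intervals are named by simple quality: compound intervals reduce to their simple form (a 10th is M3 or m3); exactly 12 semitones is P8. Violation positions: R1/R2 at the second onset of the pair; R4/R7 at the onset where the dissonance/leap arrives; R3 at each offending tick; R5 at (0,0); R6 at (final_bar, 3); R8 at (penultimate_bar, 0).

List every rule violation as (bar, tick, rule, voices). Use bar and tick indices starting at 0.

bar 0: v0=A3 v1=A4 downbeat P8
bar 1: v0=C4 v1=A4 downbeat M6
bar 2: v0=D4 v1=F4 downbeat m3
bar 3: v0=B3 v1=G4 downbeat m6
bar 4: v0=C4 v1=G4 downbeat P5
bar 5: v0=D4 v1=F4 downbeat m3
bar 6: v0=C4 v1=E4 downbeat M3
bar 7: v0=D4 v1=G5 downbeat P4
bar 8: v0=E4 v1=C5 downbeat m6
bar 9: v0=G3 v1=E4 downbeat M6
bar 10: v0=A3 v1=A4 downbeat P8
  -> R4 @ bar 7 tick 0 v(0, 1): D4/G5 P4 untreated
  -> R7 @ bar 7 tick 0 v(1,): E4->G5 leap 15st
  -> R2 @ bar 10 tick 0 v(0, 1): G3/E4 M6 -> A3/A4 P8 similar

(7, 0, R4, (0, 1))
(7, 0, R7, (1,))
(10, 0, R2, (0, 1))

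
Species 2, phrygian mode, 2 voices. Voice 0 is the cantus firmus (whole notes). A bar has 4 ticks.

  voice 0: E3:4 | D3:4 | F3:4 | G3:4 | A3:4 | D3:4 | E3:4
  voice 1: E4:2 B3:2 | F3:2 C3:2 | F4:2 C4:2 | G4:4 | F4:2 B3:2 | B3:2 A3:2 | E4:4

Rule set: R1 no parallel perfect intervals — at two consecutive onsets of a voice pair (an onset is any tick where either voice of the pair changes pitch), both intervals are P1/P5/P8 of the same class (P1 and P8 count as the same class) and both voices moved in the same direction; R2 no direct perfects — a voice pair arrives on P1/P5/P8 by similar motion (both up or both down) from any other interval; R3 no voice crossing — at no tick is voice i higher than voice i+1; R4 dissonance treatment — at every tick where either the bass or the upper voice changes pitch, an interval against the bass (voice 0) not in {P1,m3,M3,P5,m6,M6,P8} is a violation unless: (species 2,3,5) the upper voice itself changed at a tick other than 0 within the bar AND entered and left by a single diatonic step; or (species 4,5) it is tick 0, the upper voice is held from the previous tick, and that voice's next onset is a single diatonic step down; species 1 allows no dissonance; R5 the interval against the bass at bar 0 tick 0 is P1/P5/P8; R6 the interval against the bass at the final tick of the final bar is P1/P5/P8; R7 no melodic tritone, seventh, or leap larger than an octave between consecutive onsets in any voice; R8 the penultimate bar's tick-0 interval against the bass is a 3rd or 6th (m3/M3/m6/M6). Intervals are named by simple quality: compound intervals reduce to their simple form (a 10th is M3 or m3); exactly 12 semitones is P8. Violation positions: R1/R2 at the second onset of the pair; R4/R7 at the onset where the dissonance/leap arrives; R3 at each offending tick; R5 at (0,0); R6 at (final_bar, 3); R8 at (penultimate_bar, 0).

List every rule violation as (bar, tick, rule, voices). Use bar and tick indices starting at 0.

(1, 0, R7, (1,))
(1, 2, R3, (0, 1))
(1, 2, R4, (0, 1))
(1, 3, R3, (0, 1))
(2, 0, R2, (0, 1))
(2, 0, R7, (1,))
(3, 0, R2, (0, 1))
(4, 2, R4, (0, 1))
(4, 2, R7, (1,))
(6, 0, R2, (0, 1))

bar 0: v0=E3 v1=E4 downbeat P8
bar 1: v0=D3 v1=F3 downbeat m3
bar 2: v0=F3 v1=F4 downbeat P8
bar 3: v0=G3 v1=G4 downbeat P8
bar 4: v0=A3 v1=F4 downbeat m6
bar 5: v0=D3 v1=B3 downbeat M6
bar 6: v0=E3 v1=E4 downbeat P8
  -> R7 @ bar 1 tick 0 v(1,): B3->F3 leap 6st
  -> R3 @ bar 1 tick 2 v(0, 1): D3 above C3
  -> R4 @ bar 1 tick 2 v(0, 1): D3/C3 M2 untreated
  -> R3 @ bar 1 tick 3 v(0, 1): D3 above C3
  -> R2 @ bar 2 tick 0 v(0, 1): D3/C3 M2 -> F3/F4 P8 similar
  -> R7 @ bar 2 tick 0 v(1,): C3->F4 leap 17st
  -> R2 @ bar 3 tick 0 v(0, 1): F3/C4 P5 -> G3/G4 P8 similar
  -> R4 @ bar 4 tick 2 v(0, 1): A3/B3 M2 untreated
  -> R7 @ bar 4 tick 2 v(1,): F4->B3 leap 6st
  -> R2 @ bar 6 tick 0 v(0, 1): D3/A3 P5 -> E3/E4 P8 similar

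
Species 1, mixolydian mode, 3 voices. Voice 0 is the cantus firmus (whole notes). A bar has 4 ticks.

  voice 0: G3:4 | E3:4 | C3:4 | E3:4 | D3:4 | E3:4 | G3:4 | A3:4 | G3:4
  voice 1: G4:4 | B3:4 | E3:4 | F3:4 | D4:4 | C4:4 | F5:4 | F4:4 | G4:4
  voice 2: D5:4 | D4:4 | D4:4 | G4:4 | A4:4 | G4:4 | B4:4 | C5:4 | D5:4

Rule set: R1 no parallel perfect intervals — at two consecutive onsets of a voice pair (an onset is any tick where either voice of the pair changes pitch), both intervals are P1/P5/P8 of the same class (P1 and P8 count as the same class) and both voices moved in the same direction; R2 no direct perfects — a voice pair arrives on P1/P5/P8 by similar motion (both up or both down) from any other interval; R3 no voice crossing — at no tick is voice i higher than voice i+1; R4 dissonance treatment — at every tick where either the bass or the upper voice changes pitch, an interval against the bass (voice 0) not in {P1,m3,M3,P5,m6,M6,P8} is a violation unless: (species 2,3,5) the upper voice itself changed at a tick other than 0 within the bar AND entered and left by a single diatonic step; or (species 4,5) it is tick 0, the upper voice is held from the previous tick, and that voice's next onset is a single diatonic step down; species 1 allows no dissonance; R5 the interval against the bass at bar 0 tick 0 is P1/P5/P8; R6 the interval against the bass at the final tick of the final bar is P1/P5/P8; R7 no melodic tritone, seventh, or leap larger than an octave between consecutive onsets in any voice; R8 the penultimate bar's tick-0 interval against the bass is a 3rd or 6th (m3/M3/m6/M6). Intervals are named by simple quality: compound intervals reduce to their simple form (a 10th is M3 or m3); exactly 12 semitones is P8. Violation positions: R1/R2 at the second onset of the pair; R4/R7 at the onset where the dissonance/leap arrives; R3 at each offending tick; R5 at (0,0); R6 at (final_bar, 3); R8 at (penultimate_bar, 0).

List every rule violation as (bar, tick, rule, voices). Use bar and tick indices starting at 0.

bar 0: v0=G3 v1=G4 v2=D5 downbeat P5
bar 1: v0=E3 v1=B3 v2=D4 downbeat m7
bar 2: v0=C3 v1=E3 v2=D4 downbeat M2
bar 3: v0=E3 v1=F3 v2=G4 downbeat m3
bar 4: v0=D3 v1=D4 v2=A4 downbeat P5
bar 5: v0=E3 v1=C4 v2=G4 downbeat m3
bar 6: v0=G3 v1=F5 v2=B4 downbeat M3
bar 7: v0=A3 v1=F4 v2=C5 downbeat m3
bar 8: v0=G3 v1=G4 v2=D5 downbeat P5
  -> R2 @ bar 1 tick 0 v(0, 1): G3/G4 P8 -> E3/B3 P5 similar
  -> R4 @ bar 1 tick 0 v(0, 2): E3/D4 m7 untreated
  -> R4 @ bar 2 tick 0 v(0, 2): C3/D4 M2 untreated
  -> R4 @ bar 3 tick 0 v(0, 1): E3/F3 m2 untreated
  -> R2 @ bar 4 tick 0 v(1, 2): F3/G4 M2 -> D4/A4 P5 similar
  -> R1 @ bar 5 tick 0 v(1, 2): D4/A4 P5 -> C4/G4 P5 similar
  -> R3 @ bar 6 tick 0 v(1, 2): F5 above B4
  -> R4 @ bar 6 tick 0 v(0, 1): G3/F5 m7 untreated
  -> R7 @ bar 6 tick 0 v(1,): C4->F5 leap 17st
  -> R3 @ bar 6 tick 1 v(1, 2): F5 above B4
  -> R3 @ bar 6 tick 2 v(1, 2): F5 above B4
  -> R3 @ bar 6 tick 3 v(1, 2): F5 above B4
  -> R1 @ bar 8 tick 0 v(1, 2): F4/C5 P5 -> G4/D5 P5 similar

(1, 0, R2, (0, 1))
(1, 0, R4, (0, 2))
(2, 0, R4, (0, 2))
(3, 0, R4, (0, 1))
(4, 0, R2, (1, 2))
(5, 0, R1, (1, 2))
(6, 0, R3, (1, 2))
(6, 0, R4, (0, 1))
(6, 0, R7, (1,))
(6, 1, R3, (1, 2))
(6, 2, R3, (1, 2))
(6, 3, R3, (1, 2))
(8, 0, R1, (1, 2))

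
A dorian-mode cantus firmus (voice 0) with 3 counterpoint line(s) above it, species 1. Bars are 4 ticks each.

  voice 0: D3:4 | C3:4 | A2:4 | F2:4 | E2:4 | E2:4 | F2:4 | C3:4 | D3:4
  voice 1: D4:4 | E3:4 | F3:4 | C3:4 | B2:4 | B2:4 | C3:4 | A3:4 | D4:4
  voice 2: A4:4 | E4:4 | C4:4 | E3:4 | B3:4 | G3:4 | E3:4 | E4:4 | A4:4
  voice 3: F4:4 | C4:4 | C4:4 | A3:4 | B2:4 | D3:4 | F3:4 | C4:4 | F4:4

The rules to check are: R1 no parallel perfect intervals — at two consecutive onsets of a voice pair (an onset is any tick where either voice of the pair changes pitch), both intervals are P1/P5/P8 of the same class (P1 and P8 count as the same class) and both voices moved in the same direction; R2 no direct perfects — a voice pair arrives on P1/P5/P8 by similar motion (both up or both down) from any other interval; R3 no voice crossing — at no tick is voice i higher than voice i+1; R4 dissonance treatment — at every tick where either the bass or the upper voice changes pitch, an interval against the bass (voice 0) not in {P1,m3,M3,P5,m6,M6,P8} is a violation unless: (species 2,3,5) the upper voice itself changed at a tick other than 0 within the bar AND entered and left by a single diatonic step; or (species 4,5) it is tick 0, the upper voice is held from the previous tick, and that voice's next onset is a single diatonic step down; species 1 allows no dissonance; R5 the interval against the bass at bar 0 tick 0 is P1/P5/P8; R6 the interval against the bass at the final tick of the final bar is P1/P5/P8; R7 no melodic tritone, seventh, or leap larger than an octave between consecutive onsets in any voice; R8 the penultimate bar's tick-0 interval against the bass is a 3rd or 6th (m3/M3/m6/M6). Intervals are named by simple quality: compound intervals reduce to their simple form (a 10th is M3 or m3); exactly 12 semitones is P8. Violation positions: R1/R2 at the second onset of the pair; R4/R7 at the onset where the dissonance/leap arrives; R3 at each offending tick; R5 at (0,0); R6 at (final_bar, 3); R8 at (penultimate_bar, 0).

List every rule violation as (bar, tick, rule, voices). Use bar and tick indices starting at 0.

bar 0: v0=D3 v1=D4 v2=A4 v3=F4 downbeat m3
bar 1: v0=C3 v1=E3 v2=E4 v3=C4 downbeat P8
bar 2: v0=A2 v1=F3 v2=C4 v3=C4 downbeat m3
bar 3: v0=F2 v1=C3 v2=E3 v3=A3 downbeat M3
bar 4: v0=E2 v1=B2 v2=B3 v3=B2 downbeat P5
bar 5: v0=E2 v1=B2 v2=G3 v3=D3 downbeat m7
bar 6: v0=F2 v1=C3 v2=E3 v3=F3 downbeat P8
bar 7: v0=C3 v1=A3 v2=E4 v3=C4 downbeat P8
bar 8: v0=D3 v1=D4 v2=A4 v3=F4 downbeat m3
  -> R3 @ bar 0 tick 0 v(2, 3): A4 above F4
  -> R5 @ bar 0 tick 0 v(0, 3): opens on m3
  -> R3 @ bar 0 tick 1 v(2, 3): A4 above F4
  -> R3 @ bar 0 tick 2 v(2, 3): A4 above F4
  -> R3 @ bar 0 tick 3 v(2, 3): A4 above F4
  -> R2 @ bar 1 tick 0 v(0, 3): D3/F4 m3 -> C3/C4 P8 similar
  -> R2 @ bar 1 tick 0 v(1, 2): D4/A4 P5 -> E3/E4 P8 similar
  -> R3 @ bar 1 tick 0 v(2, 3): E4 above C4
  -> R7 @ bar 1 tick 0 v(1,): D4->E3 leap 10st
  -> R3 @ bar 1 tick 1 v(2, 3): E4 above C4
  -> R3 @ bar 1 tick 2 v(2, 3): E4 above C4
  -> R3 @ bar 1 tick 3 v(2, 3): E4 above C4
  -> R2 @ bar 3 tick 0 v(0, 1): A2/F3 m6 -> F2/C3 P5 similar
  -> R4 @ bar 3 tick 0 v(0, 2): F2/E3 M7 untreated
  -> R1 @ bar 4 tick 0 v(0, 1): F2/C3 P5 -> E2/B2 P5 similar
  -> R2 @ bar 4 tick 0 v(0, 3): F2/A3 M3 -> E2/B2 P5 similar
  -> R2 @ bar 4 tick 0 v(1, 3): C3/A3 M6 -> B2/B2 P1 similar
  -> R3 @ bar 4 tick 0 v(2, 3): B3 above B2
  -> R7 @ bar 4 tick 0 v(3,): A3->B2 leap 10st
  -> R3 @ bar 4 tick 1 v(2, 3): B3 above B2
  -> R3 @ bar 4 tick 2 v(2, 3): B3 above B2
  -> R3 @ bar 4 tick 3 v(2, 3): B3 above B2
  -> R3 @ bar 5 tick 0 v(2, 3): G3 above D3
  -> R4 @ bar 5 tick 0 v(0, 3): E2/D3 m7 untreated
  -> R3 @ bar 5 tick 1 v(2, 3): G3 above D3
  -> R3 @ bar 5 tick 2 v(2, 3): G3 above D3
  -> R3 @ bar 5 tick 3 v(2, 3): G3 above D3
  -> R1 @ bar 6 tick 0 v(0, 1): E2/B2 P5 -> F2/C3 P5 similar
  -> R2 @ bar 6 tick 0 v(0, 3): E2/D3 m7 -> F2/F3 P8 similar
  -> R4 @ bar 6 tick 0 v(0, 2): F2/E3 M7 untreated
  -> R1 @ bar 7 tick 0 v(0, 3): F2/F3 P8 -> C3/C4 P8 similar
  -> R2 @ bar 7 tick 0 v(1, 2): C3/E3 M3 -> A3/E4 P5 similar
  -> R3 @ bar 7 tick 0 v(2, 3): E4 above C4
  -> R8 @ bar 7 tick 0 v(0, 3): penult P8 not 3rd/6th
  -> R3 @ bar 7 tick 1 v(2, 3): E4 above C4
  -> R3 @ bar 7 tick 2 v(2, 3): E4 above C4
  -> R3 @ bar 7 tick 3 v(2, 3): E4 above C4
  -> R1 @ bar 8 tick 0 v(1, 2): A3/E4 P5 -> D4/A4 P5 similar
  -> R2 @ bar 8 tick 0 v(0, 1): C3/A3 M6 -> D3/D4 P8 similar
  -> R2 @ bar 8 tick 0 v(0, 2): C3/E4 M3 -> D3/A4 P5 similar
  -> R3 @ bar 8 tick 0 v(2, 3): A4 above F4
  -> R3 @ bar 8 tick 1 v(2, 3): A4 above F4
  -> R3 @ bar 8 tick 2 v(2, 3): A4 above F4
  -> R3 @ bar 8 tick 3 v(2, 3): A4 above F4
  -> R6 @ bar 8 tick 3 v(0, 3): closes on m3

(0, 0, R3, (2, 3))
(0, 0, R5, (0, 3))
(0, 1, R3, (2, 3))
(0, 2, R3, (2, 3))
(0, 3, R3, (2, 3))
(1, 0, R2, (0, 3))
(1, 0, R2, (1, 2))
(1, 0, R3, (2, 3))
(1, 0, R7, (1,))
(1, 1, R3, (2, 3))
(1, 2, R3, (2, 3))
(1, 3, R3, (2, 3))
(3, 0, R2, (0, 1))
(3, 0, R4, (0, 2))
(4, 0, R1, (0, 1))
(4, 0, R2, (0, 3))
(4, 0, R2, (1, 3))
(4, 0, R3, (2, 3))
(4, 0, R7, (3,))
(4, 1, R3, (2, 3))
(4, 2, R3, (2, 3))
(4, 3, R3, (2, 3))
(5, 0, R3, (2, 3))
(5, 0, R4, (0, 3))
(5, 1, R3, (2, 3))
(5, 2, R3, (2, 3))
(5, 3, R3, (2, 3))
(6, 0, R1, (0, 1))
(6, 0, R2, (0, 3))
(6, 0, R4, (0, 2))
(7, 0, R1, (0, 3))
(7, 0, R2, (1, 2))
(7, 0, R3, (2, 3))
(7, 0, R8, (0, 3))
(7, 1, R3, (2, 3))
(7, 2, R3, (2, 3))
(7, 3, R3, (2, 3))
(8, 0, R1, (1, 2))
(8, 0, R2, (0, 1))
(8, 0, R2, (0, 2))
(8, 0, R3, (2, 3))
(8, 1, R3, (2, 3))
(8, 2, R3, (2, 3))
(8, 3, R3, (2, 3))
(8, 3, R6, (0, 3))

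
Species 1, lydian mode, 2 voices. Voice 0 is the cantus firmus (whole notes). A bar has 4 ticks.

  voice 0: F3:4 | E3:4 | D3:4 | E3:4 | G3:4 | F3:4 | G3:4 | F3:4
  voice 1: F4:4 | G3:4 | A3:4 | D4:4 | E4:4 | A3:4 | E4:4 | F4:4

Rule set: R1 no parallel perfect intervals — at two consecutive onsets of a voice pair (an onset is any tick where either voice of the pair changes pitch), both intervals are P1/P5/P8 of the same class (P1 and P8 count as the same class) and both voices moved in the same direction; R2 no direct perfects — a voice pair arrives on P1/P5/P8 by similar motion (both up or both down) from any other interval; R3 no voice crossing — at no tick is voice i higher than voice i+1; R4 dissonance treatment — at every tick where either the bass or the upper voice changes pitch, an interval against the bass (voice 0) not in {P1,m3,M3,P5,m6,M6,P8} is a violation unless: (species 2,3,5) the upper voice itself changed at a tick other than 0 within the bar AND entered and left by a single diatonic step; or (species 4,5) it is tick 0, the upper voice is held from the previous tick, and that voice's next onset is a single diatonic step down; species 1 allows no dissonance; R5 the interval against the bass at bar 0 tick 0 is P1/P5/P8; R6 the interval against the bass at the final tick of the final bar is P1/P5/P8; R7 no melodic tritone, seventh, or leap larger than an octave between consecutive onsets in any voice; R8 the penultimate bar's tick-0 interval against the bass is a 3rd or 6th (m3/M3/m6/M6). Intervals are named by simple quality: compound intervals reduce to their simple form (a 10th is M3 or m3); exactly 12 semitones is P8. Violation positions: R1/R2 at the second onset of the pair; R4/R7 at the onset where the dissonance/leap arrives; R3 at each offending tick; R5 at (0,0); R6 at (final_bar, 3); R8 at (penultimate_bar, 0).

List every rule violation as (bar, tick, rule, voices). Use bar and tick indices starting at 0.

bar 0: v0=F3 v1=F4 downbeat P8
bar 1: v0=E3 v1=G3 downbeat m3
bar 2: v0=D3 v1=A3 downbeat P5
bar 3: v0=E3 v1=D4 downbeat m7
bar 4: v0=G3 v1=E4 downbeat M6
bar 5: v0=F3 v1=A3 downbeat M3
bar 6: v0=G3 v1=E4 downbeat M6
bar 7: v0=F3 v1=F4 downbeat P8
  -> R7 @ bar 1 tick 0 v(1,): F4->G3 leap 10st
  -> R4 @ bar 3 tick 0 v(0, 1): E3/D4 m7 untreated

(1, 0, R7, (1,))
(3, 0, R4, (0, 1))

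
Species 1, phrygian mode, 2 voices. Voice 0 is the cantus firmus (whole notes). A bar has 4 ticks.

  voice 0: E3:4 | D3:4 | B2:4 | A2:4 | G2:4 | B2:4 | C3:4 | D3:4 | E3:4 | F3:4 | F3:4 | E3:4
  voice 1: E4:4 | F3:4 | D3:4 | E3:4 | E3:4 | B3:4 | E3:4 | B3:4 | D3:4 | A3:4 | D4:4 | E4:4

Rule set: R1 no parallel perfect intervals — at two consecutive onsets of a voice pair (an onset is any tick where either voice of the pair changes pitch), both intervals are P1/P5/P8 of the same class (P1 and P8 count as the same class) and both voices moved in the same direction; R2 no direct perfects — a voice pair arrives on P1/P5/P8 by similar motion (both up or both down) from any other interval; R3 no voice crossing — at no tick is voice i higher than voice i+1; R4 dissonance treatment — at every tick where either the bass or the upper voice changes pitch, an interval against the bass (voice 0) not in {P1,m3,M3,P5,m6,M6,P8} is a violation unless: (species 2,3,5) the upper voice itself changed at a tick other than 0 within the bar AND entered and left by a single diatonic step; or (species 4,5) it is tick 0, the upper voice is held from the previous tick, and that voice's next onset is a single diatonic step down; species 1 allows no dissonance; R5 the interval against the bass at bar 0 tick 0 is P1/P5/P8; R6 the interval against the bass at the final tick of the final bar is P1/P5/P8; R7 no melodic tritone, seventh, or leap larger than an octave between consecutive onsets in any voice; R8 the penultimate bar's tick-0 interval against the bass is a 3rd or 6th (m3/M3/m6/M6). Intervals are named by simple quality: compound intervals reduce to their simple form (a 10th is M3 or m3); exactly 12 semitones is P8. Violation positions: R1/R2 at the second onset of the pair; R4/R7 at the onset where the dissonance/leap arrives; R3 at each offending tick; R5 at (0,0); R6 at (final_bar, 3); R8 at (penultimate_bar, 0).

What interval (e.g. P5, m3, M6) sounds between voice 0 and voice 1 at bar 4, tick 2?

M6

voice 0=G2 voice 1=E3 -> M6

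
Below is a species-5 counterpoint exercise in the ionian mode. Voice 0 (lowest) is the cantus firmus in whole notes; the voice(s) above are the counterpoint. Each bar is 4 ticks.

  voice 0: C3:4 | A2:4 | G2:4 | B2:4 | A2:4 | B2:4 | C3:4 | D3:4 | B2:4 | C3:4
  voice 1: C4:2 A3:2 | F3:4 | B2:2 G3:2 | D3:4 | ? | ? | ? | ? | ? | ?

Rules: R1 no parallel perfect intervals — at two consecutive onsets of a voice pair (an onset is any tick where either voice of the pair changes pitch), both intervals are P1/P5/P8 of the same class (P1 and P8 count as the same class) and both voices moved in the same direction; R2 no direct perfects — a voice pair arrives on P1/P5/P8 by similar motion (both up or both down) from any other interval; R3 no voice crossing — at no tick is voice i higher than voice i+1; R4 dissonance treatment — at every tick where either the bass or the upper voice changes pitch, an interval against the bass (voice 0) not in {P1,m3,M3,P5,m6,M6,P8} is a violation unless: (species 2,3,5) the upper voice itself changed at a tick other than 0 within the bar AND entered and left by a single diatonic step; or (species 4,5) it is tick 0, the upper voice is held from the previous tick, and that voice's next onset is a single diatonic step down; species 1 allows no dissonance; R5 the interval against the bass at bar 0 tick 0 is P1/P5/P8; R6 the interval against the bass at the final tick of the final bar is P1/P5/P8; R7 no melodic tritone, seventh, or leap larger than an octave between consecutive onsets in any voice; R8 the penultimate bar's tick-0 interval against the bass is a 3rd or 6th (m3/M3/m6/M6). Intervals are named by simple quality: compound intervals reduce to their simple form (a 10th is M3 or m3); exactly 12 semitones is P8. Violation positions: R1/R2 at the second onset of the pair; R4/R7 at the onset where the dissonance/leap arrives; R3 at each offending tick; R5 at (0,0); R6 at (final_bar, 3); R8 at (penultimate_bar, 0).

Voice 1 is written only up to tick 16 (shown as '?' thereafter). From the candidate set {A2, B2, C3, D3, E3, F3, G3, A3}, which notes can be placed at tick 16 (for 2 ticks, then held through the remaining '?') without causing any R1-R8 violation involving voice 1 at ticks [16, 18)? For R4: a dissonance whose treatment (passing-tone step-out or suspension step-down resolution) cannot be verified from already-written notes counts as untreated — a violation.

A2: violates R2
B2: violates R4
C3: legal
D3: violates R4
E3: legal
F3: legal
G3: violates R4
A3: legal

{A3, C3, E3, F3}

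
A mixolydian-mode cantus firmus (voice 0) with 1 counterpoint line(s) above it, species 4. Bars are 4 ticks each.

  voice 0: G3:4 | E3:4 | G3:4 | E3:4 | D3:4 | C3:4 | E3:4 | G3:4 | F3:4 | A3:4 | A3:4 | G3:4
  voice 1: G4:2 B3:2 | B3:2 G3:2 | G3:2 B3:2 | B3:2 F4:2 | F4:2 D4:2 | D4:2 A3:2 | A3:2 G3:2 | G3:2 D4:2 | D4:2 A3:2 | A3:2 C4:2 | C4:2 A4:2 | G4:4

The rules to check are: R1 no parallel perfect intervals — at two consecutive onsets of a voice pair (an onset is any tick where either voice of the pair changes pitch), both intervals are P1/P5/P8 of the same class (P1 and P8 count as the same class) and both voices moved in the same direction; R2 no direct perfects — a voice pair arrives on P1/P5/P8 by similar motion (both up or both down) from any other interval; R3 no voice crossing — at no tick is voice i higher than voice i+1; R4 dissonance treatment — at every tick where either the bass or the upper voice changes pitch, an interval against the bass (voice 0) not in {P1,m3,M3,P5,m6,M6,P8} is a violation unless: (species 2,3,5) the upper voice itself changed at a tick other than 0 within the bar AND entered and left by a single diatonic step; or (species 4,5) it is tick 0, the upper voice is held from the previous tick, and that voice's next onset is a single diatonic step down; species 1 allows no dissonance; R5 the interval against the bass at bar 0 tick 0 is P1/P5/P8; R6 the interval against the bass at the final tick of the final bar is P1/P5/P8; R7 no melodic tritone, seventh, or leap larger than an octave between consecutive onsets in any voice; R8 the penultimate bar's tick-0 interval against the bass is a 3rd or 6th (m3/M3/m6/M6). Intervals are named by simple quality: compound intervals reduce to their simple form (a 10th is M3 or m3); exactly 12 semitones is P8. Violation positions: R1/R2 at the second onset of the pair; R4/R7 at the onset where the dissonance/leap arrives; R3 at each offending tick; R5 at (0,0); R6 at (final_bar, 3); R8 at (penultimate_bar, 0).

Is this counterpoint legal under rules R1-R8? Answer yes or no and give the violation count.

bar 0: v0=G3 v1=G4 (P8)
bar 1: v0=E3 v1=B3 (P5)
bar 2: v0=G3 v1=G3 (P1)
bar 3: v0=E3 v1=B3 (P5)
bar 4: v0=D3 v1=F4 (m3)
bar 5: v0=C3 v1=D4 (M2)
bar 6: v0=E3 v1=A3 (P4)
bar 7: v0=G3 v1=G3 (P1)
bar 8: v0=F3 v1=D4 (M6)
bar 9: v0=A3 v1=A3 (P1)
bar 10: v0=A3 v1=C4 (m3)
bar 11: v0=G3 v1=G4 (P8)
  R4 @ bar3.2: E3/F4 m2 untreated
  R7 @ bar3.2: B3->F4 leap 6st
  R4 @ bar5.0: C3/D4 M2 untreated
  R1 @ bar11.0: A3/A4 P8 -> G3/G4 P8 similar

No (4 violations)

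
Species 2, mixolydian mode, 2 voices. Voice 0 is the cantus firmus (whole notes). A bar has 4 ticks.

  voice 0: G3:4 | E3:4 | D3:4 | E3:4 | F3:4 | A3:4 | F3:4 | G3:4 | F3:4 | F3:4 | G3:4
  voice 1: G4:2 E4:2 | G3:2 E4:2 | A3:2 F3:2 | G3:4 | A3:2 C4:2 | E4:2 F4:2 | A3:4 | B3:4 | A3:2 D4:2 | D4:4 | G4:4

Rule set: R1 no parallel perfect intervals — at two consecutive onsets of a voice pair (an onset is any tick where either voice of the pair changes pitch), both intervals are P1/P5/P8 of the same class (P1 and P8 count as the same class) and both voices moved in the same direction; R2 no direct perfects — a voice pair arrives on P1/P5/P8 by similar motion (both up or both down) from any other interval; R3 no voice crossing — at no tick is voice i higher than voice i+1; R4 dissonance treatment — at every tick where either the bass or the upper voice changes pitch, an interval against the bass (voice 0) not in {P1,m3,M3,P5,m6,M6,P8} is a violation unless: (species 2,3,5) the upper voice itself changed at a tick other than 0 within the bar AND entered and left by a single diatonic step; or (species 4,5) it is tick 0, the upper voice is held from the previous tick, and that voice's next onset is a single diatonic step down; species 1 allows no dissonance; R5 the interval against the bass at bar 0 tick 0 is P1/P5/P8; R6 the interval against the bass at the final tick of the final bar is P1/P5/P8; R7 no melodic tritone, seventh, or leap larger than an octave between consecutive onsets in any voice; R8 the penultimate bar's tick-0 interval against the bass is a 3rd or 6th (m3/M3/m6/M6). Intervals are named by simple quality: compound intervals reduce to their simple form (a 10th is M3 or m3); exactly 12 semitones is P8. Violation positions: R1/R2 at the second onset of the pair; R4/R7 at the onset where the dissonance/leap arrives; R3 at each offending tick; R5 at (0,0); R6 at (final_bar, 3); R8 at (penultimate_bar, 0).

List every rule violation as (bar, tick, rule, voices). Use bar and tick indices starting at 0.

(2, 0, R2, (0, 1))
(5, 0, R1, (0, 1))
(10, 0, R2, (0, 1))

bar 0: v0=G3 v1=G4 downbeat P8
bar 1: v0=E3 v1=G3 downbeat m3
bar 2: v0=D3 v1=A3 downbeat P5
bar 3: v0=E3 v1=G3 downbeat m3
bar 4: v0=F3 v1=A3 downbeat M3
bar 5: v0=A3 v1=E4 downbeat P5
bar 6: v0=F3 v1=A3 downbeat M3
bar 7: v0=G3 v1=B3 downbeat M3
bar 8: v0=F3 v1=A3 downbeat M3
bar 9: v0=F3 v1=D4 downbeat M6
bar 10: v0=G3 v1=G4 downbeat P8
  -> R2 @ bar 2 tick 0 v(0, 1): E3/E4 P8 -> D3/A3 P5 similar
  -> R1 @ bar 5 tick 0 v(0, 1): F3/C4 P5 -> A3/E4 P5 similar
  -> R2 @ bar 10 tick 0 v(0, 1): F3/D4 M6 -> G3/G4 P8 similar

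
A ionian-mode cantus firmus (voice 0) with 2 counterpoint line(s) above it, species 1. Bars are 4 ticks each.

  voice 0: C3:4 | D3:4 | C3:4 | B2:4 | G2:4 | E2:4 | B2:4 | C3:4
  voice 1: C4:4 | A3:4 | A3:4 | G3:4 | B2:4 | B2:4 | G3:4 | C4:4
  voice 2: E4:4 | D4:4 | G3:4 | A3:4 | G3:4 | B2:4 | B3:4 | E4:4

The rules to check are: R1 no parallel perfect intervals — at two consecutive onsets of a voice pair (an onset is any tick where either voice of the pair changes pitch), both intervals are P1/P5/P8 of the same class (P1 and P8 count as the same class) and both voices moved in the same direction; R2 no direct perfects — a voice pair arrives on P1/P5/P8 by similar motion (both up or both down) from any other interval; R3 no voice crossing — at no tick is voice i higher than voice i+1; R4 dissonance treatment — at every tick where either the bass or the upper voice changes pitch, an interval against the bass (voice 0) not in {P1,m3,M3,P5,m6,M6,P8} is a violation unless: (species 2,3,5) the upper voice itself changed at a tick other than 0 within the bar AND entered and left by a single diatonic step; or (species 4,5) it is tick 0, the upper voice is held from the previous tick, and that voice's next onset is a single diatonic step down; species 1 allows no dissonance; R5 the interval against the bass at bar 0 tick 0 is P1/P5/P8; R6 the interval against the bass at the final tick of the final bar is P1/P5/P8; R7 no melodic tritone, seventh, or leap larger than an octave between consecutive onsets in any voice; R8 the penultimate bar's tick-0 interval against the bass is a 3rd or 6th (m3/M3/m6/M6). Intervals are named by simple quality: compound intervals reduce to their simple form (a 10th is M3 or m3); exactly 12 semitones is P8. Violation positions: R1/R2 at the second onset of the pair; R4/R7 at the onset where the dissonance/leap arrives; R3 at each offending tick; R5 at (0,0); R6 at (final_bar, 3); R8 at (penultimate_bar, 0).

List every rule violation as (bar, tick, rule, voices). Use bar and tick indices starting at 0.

(0, 0, R5, (0, 2))
(2, 0, R2, (0, 2))
(2, 0, R3, (1, 2))
(2, 1, R3, (1, 2))
(2, 2, R3, (1, 2))
(2, 3, R3, (1, 2))
(3, 0, R4, (0, 2))
(4, 0, R2, (0, 2))
(5, 0, R2, (0, 2))
(6, 0, R2, (0, 2))
(6, 0, R8, (0, 2))
(7, 0, R2, (0, 1))
(7, 3, R6, (0, 2))

bar 0: v0=C3 v1=C4 v2=E4 downbeat M3
bar 1: v0=D3 v1=A3 v2=D4 downbeat P8
bar 2: v0=C3 v1=A3 v2=G3 downbeat P5
bar 3: v0=B2 v1=G3 v2=A3 downbeat m7
bar 4: v0=G2 v1=B2 v2=G3 downbeat P8
bar 5: v0=E2 v1=B2 v2=B2 downbeat P5
bar 6: v0=B2 v1=G3 v2=B3 downbeat P8
bar 7: v0=C3 v1=C4 v2=E4 downbeat M3
  -> R5 @ bar 0 tick 0 v(0, 2): opens on M3
  -> R2 @ bar 2 tick 0 v(0, 2): D3/D4 P8 -> C3/G3 P5 similar
  -> R3 @ bar 2 tick 0 v(1, 2): A3 above G3
  -> R3 @ bar 2 tick 1 v(1, 2): A3 above G3
  -> R3 @ bar 2 tick 2 v(1, 2): A3 above G3
  -> R3 @ bar 2 tick 3 v(1, 2): A3 above G3
  -> R4 @ bar 3 tick 0 v(0, 2): B2/A3 m7 untreated
  -> R2 @ bar 4 tick 0 v(0, 2): B2/A3 m7 -> G2/G3 P8 similar
  -> R2 @ bar 5 tick 0 v(0, 2): G2/G3 P8 -> E2/B2 P5 similar
  -> R2 @ bar 6 tick 0 v(0, 2): E2/B2 P5 -> B2/B3 P8 similar
  -> R8 @ bar 6 tick 0 v(0, 2): penult P8 not 3rd/6th
  -> R2 @ bar 7 tick 0 v(0, 1): B2/G3 m6 -> C3/C4 P8 similar
  -> R6 @ bar 7 tick 3 v(0, 2): closes on M3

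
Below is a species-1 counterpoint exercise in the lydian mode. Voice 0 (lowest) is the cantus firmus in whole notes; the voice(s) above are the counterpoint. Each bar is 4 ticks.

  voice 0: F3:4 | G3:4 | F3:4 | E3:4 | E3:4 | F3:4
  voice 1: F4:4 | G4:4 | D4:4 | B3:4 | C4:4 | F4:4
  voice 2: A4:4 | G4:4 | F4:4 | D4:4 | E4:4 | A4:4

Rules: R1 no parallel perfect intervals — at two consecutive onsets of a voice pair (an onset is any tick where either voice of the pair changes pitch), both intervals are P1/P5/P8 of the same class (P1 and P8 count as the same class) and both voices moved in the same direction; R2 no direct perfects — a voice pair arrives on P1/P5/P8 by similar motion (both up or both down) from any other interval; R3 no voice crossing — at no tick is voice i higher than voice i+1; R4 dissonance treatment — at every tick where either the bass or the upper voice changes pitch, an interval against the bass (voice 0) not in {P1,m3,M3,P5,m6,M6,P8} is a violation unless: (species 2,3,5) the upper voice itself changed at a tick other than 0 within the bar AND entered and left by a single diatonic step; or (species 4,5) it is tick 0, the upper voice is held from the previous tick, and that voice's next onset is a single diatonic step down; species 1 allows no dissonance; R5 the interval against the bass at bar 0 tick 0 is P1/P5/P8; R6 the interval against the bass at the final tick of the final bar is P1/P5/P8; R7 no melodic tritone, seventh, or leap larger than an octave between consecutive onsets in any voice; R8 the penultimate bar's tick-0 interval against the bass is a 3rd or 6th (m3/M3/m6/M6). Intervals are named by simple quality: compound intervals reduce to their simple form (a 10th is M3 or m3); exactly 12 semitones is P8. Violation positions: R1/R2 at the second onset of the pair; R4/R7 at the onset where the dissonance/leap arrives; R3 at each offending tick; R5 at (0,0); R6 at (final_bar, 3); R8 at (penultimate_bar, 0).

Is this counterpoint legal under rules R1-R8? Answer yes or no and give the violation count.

bar 0: v0=F3 v1=F4 v2=A4 (M3)
bar 1: v0=G3 v1=G4 v2=G4 (P8)
bar 2: v0=F3 v1=D4 v2=F4 (P8)
bar 3: v0=E3 v1=B3 v2=D4 (m7)
bar 4: v0=E3 v1=C4 v2=E4 (P8)
bar 5: v0=F3 v1=F4 v2=A4 (M3)
  R5 @ bar0.0: opens on M3
  R1 @ bar1.0: F3/F4 P8 -> G3/G4 P8 similar
  R1 @ bar2.0: G3/G4 P8 -> F3/F4 P8 similar
  R2 @ bar3.0: F3/D4 M6 -> E3/B3 P5 similar
  R4 @ bar3.0: E3/D4 m7 untreated
  R8 @ bar4.0: penult P8 not 3rd/6th
  R2 @ bar5.0: E3/C4 m6 -> F3/F4 P8 similar
  R6 @ bar5.3: closes on M3

No (8 violations)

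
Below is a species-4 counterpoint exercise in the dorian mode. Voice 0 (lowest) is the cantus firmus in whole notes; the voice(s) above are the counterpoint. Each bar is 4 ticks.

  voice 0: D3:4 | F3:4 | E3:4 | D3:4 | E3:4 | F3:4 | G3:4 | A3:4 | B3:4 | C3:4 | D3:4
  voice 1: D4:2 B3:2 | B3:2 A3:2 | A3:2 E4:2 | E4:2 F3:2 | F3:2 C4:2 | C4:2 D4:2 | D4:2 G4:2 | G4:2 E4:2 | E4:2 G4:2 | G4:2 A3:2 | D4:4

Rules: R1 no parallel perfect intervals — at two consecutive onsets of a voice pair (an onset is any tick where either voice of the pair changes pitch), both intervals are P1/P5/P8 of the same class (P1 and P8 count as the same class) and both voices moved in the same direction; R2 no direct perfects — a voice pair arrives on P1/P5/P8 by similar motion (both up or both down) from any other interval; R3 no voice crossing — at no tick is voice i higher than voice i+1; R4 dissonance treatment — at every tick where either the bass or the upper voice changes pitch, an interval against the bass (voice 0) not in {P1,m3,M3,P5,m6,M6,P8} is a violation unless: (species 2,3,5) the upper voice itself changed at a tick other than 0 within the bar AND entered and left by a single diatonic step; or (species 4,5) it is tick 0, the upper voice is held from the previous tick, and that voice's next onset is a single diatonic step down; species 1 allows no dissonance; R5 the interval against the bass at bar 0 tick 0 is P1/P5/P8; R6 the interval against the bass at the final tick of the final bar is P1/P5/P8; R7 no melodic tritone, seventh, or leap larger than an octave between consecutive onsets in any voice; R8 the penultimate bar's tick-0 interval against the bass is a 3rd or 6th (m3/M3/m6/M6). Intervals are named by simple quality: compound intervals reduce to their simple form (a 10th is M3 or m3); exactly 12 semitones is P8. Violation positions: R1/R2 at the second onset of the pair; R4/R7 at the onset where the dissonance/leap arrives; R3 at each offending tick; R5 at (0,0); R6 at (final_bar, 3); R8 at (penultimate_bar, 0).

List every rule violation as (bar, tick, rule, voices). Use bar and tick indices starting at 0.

(2, 0, R4, (0, 1))
(3, 0, R4, (0, 1))
(3, 2, R7, (1,))
(4, 0, R4, (0, 1))
(7, 0, R4, (0, 1))
(8, 0, R4, (0, 1))
(9, 0, R7, (0,))
(9, 0, R8, (0, 1))
(9, 2, R7, (1,))
(10, 0, R2, (0, 1))

bar 0: v0=D3 v1=D4 downbeat P8
bar 1: v0=F3 v1=B3 downbeat TT
bar 2: v0=E3 v1=A3 downbeat P4
bar 3: v0=D3 v1=E4 downbeat M2
bar 4: v0=E3 v1=F3 downbeat m2
bar 5: v0=F3 v1=C4 downbeat P5
bar 6: v0=G3 v1=D4 downbeat P5
bar 7: v0=A3 v1=G4 downbeat m7
bar 8: v0=B3 v1=E4 downbeat P4
bar 9: v0=C3 v1=G4 downbeat P5
bar 10: v0=D3 v1=D4 downbeat P8
  -> R4 @ bar 2 tick 0 v(0, 1): E3/A3 P4 untreated
  -> R4 @ bar 3 tick 0 v(0, 1): D3/E4 M2 untreated
  -> R7 @ bar 3 tick 2 v(1,): E4->F3 leap 11st
  -> R4 @ bar 4 tick 0 v(0, 1): E3/F3 m2 untreated
  -> R4 @ bar 7 tick 0 v(0, 1): A3/G4 m7 untreated
  -> R4 @ bar 8 tick 0 v(0, 1): B3/E4 P4 untreated
  -> R7 @ bar 9 tick 0 v(0,): B3->C3 leap 11st
  -> R8 @ bar 9 tick 0 v(0, 1): penult P5 not 3rd/6th
  -> R7 @ bar 9 tick 2 v(1,): G4->A3 leap 10st
  -> R2 @ bar 10 tick 0 v(0, 1): C3/A3 M6 -> D3/D4 P8 similar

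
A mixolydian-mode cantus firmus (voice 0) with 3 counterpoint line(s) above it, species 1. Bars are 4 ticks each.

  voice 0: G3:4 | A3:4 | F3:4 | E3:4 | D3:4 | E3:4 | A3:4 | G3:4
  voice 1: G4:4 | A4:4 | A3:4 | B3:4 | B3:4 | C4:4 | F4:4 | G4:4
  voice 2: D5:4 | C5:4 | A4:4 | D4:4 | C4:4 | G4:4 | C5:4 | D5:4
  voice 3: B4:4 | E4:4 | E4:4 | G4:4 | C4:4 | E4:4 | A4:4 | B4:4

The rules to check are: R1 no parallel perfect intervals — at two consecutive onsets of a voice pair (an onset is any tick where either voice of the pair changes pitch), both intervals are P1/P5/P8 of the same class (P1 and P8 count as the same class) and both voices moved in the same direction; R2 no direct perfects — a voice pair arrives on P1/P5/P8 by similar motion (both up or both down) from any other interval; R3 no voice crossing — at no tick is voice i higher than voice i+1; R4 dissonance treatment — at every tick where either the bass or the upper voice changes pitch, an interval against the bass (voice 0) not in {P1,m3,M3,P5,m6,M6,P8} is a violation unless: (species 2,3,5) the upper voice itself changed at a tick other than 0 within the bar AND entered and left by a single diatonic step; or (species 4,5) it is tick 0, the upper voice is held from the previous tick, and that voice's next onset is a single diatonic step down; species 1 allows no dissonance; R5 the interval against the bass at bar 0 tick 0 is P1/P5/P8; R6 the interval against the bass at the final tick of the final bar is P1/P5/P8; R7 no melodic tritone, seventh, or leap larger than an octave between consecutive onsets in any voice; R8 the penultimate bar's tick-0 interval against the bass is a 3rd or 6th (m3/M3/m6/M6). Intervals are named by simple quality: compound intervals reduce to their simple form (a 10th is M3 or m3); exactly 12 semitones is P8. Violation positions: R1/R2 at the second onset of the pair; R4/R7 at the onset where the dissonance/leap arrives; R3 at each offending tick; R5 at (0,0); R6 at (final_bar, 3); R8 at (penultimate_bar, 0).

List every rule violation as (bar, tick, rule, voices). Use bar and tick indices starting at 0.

(0, 0, R3, (2, 3))
(0, 0, R5, (0, 3))
(0, 1, R3, (2, 3))
(0, 2, R3, (2, 3))
(0, 3, R3, (2, 3))
(1, 0, R1, (0, 1))
(1, 0, R3, (2, 3))
(1, 1, R3, (2, 3))
(1, 2, R3, (2, 3))
(1, 3, R3, (2, 3))
(2, 0, R2, (1, 2))
(2, 0, R3, (2, 3))
(2, 0, R4, (0, 3))
(2, 1, R3, (2, 3))
(2, 2, R3, (2, 3))
(2, 3, R3, (2, 3))
(3, 0, R4, (0, 2))
(4, 0, R2, (2, 3))
(4, 0, R4, (0, 2))
(4, 0, R4, (0, 3))
(5, 0, R2, (0, 3))
(5, 0, R2, (1, 2))
(5, 0, R3, (2, 3))
(5, 1, R3, (2, 3))
(5, 2, R3, (2, 3))
(5, 3, R3, (2, 3))
(6, 0, R1, (0, 3))
(6, 0, R1, (1, 2))
(6, 0, R3, (2, 3))
(6, 0, R8, (0, 3))
(6, 1, R3, (2, 3))
(6, 2, R3, (2, 3))
(6, 3, R3, (2, 3))
(7, 0, R1, (1, 2))
(7, 0, R3, (2, 3))
(7, 1, R3, (2, 3))
(7, 2, R3, (2, 3))
(7, 3, R3, (2, 3))
(7, 3, R6, (0, 3))

bar 0: v0=G3 v1=G4 v2=D5 v3=B4 downbeat M3
bar 1: v0=A3 v1=A4 v2=C5 v3=E4 downbeat P5
bar 2: v0=F3 v1=A3 v2=A4 v3=E4 downbeat M7
bar 3: v0=E3 v1=B3 v2=D4 v3=G4 downbeat m3
bar 4: v0=D3 v1=B3 v2=C4 v3=C4 downbeat m7
bar 5: v0=E3 v1=C4 v2=G4 v3=E4 downbeat P8
bar 6: v0=A3 v1=F4 v2=C5 v3=A4 downbeat P8
bar 7: v0=G3 v1=G4 v2=D5 v3=B4 downbeat M3
  -> R3 @ bar 0 tick 0 v(2, 3): D5 above B4
  -> R5 @ bar 0 tick 0 v(0, 3): opens on M3
  -> R3 @ bar 0 tick 1 v(2, 3): D5 above B4
  -> R3 @ bar 0 tick 2 v(2, 3): D5 above B4
  -> R3 @ bar 0 tick 3 v(2, 3): D5 above B4
  -> R1 @ bar 1 tick 0 v(0, 1): G3/G4 P8 -> A3/A4 P8 similar
  -> R3 @ bar 1 tick 0 v(2, 3): C5 above E4
  -> R3 @ bar 1 tick 1 v(2, 3): C5 above E4
  -> R3 @ bar 1 tick 2 v(2, 3): C5 above E4
  -> R3 @ bar 1 tick 3 v(2, 3): C5 above E4
  -> R2 @ bar 2 tick 0 v(1, 2): A4/C5 m3 -> A3/A4 P8 similar
  -> R3 @ bar 2 tick 0 v(2, 3): A4 above E4
  -> R4 @ bar 2 tick 0 v(0, 3): F3/E4 M7 untreated
  -> R3 @ bar 2 tick 1 v(2, 3): A4 above E4
  -> R3 @ bar 2 tick 2 v(2, 3): A4 above E4
  -> R3 @ bar 2 tick 3 v(2, 3): A4 above E4
  -> R4 @ bar 3 tick 0 v(0, 2): E3/D4 m7 untreated
  -> R2 @ bar 4 tick 0 v(2, 3): D4/G4 P4 -> C4/C4 P1 similar
  -> R4 @ bar 4 tick 0 v(0, 2): D3/C4 m7 untreated
  -> R4 @ bar 4 tick 0 v(0, 3): D3/C4 m7 untreated
  -> R2 @ bar 5 tick 0 v(0, 3): D3/C4 m7 -> E3/E4 P8 similar
  -> R2 @ bar 5 tick 0 v(1, 2): B3/C4 m2 -> C4/G4 P5 similar
  -> R3 @ bar 5 tick 0 v(2, 3): G4 above E4
  -> R3 @ bar 5 tick 1 v(2, 3): G4 above E4
  -> R3 @ bar 5 tick 2 v(2, 3): G4 above E4
  -> R3 @ bar 5 tick 3 v(2, 3): G4 above E4
  -> R1 @ bar 6 tick 0 v(0, 3): E3/E4 P8 -> A3/A4 P8 similar
  -> R1 @ bar 6 tick 0 v(1, 2): C4/G4 P5 -> F4/C5 P5 similar
  -> R3 @ bar 6 tick 0 v(2, 3): C5 above A4
  -> R8 @ bar 6 tick 0 v(0, 3): penult P8 not 3rd/6th
  -> R3 @ bar 6 tick 1 v(2, 3): C5 above A4
  -> R3 @ bar 6 tick 2 v(2, 3): C5 above A4
  -> R3 @ bar 6 tick 3 v(2, 3): C5 above A4
  -> R1 @ bar 7 tick 0 v(1, 2): F4/C5 P5 -> G4/D5 P5 similar
  -> R3 @ bar 7 tick 0 v(2, 3): D5 above B4
  -> R3 @ bar 7 tick 1 v(2, 3): D5 above B4
  -> R3 @ bar 7 tick 2 v(2, 3): D5 above B4
  -> R3 @ bar 7 tick 3 v(2, 3): D5 above B4
  -> R6 @ bar 7 tick 3 v(0, 3): closes on M3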